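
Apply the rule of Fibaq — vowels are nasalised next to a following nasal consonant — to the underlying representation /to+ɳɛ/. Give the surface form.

/o/ sits next to the nasal /ɳ/ and is therefore nasalised to [õ].

[tõɳɛ]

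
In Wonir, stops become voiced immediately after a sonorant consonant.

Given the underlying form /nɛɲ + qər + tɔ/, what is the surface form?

[nɛɲɢərdɔ]

The rule targets /q/ (voiceless uvular stop), which sits after the trigger /ɲ/ (voiced).
A voiced uvular stop is [ɢ], so the surface segment is [ɢ].
At the second juncture, /t/ likewise becomes [d] adjacent to /r/.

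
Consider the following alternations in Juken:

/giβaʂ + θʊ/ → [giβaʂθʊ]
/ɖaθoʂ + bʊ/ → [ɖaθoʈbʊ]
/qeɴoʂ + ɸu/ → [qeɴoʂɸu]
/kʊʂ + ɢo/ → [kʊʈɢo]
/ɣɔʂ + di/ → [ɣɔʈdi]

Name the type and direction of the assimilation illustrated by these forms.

Comparing underlying and surface forms, /ʂ/ → [ʈ] is the alternation; the neighbouring /b/ is constant.
The change fricative → stop matches the manner of the following /b/, identifying this as manner assimilation.
Place and voice are unchanged, so the assimilation is partial, not total.
The same holds elsewhere in the data: /ʂ/ → [ʈ] before /ɢ/ (fricative → stop, matching a stop); /ʂ/ → [ʈ] before /d/ (fricative → stop, matching a stop) — only manner changes, and always toward the following segment.
Nothing changes in [giβaʂθʊ], [qeɴoʂɸu]: there the adjacent consonants already agree in manner (/ʂ/ and /θ/ are both fricatives; /ʂ/ and /ɸ/ are both fricatives), so these forms are consistent with the same rule.
The trigger is the following segment, so the direction is regressive (anticipatory).

regressive manner assimilation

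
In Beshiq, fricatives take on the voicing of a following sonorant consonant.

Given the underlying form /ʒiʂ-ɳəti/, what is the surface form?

/ʂ/ is a voiceless retroflex fricative. The following trigger /ɳ/ is voiced, so /ʂ/ must become voiced as well.
Changing only its voicing to voiced gives [ʐ] — the voiced retroflex fricative.

[ʒiʐɳəti]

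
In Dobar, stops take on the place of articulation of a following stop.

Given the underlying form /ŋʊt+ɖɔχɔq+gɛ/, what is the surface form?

[ŋʊʈɖɔχɔkgɛ]

/t/ is a voiceless alveolar stop. The following trigger /ɖ/ is retroflex, so /t/ must become retroflex as well.
The voiceless retroflex stop is [ʈ], so /t/ → [ʈ].
At the second juncture, /q/ likewise becomes [k] adjacent to /g/.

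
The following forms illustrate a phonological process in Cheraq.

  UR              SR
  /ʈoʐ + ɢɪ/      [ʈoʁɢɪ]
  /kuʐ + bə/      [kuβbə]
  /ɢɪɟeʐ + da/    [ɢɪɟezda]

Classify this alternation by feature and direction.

regressive place assimilation

Comparing underlying and surface forms, /ʐ/ → [ʁ] is the alternation; the neighbouring /ɢ/ is constant.
The change retroflex → uvular matches the place of the following /ɢ/, identifying this as place assimilation.
Manner and voice are unchanged, so the assimilation is partial, not total.
Checking the remaining alternations: /ʐ/ → [β] before /b/ (retroflex → bilabial, matching bilabial); /ʐ/ → [z] before /d/ (retroflex → alveolar, matching alveolar) — only place changes, and always toward the following segment.
The trigger is the following segment, so the direction is regressive (anticipatory).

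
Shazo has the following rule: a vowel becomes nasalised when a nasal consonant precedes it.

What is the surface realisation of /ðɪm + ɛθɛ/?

/ɛ/ sits next to the nasal /m/ and is therefore nasalised to [ɛ̃].

[ðɪmɛ̃θɛ]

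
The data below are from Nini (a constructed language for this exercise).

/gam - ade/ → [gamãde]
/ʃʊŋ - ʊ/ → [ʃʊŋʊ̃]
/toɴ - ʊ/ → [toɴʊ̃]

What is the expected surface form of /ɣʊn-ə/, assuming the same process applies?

The data show progressive nasality assimilation (vowel nasalisation): /a/ → [ã] after /m/; /ʊ/ → [ʊ̃] after /ŋ/; /ʊ/ → [ʊ̃] after /ɴ/ — a vowel is nasalised by an immediately preceding nasal consonant.
The vowel /ə/ is adjacent to the preceding nasal /n/, so it acquires [+nasal] and surfaces as [ə̃].

[ɣʊnə̃]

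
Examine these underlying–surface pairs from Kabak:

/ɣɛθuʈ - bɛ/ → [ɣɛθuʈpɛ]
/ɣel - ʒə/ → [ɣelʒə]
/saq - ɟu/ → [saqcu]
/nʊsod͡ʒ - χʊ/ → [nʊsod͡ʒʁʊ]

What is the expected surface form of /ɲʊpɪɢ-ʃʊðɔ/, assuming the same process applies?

[ɲʊpɪɢʒʊðɔ]

The data show progressive voicing assimilation: /b/ → [p] after /ʈ/; /ɟ/ → [c] after /q/; /χ/ → [ʁ] after /d͡ʒ/. In each pair only voicing changes, matching the preceding consonant, while place and manner stay constant.
No alternation appears in [ɣelʒə]: there the adjacent consonants already agree in voicing (/ʒ/ and /l/ are both voiced), so this form is consistent with the same rule.
/ʃ/ is a voiceless postalveolar fricative. The preceding trigger /ɢ/ is voiced, so /ʃ/ must become voiced as well.
A voiced postalveolar fricative is [ʒ], so the surface segment is [ʒ].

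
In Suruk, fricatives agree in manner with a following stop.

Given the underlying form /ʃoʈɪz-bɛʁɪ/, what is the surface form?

The rule targets /z/ (voiced alveolar fricative), which sits before the trigger /b/ (stop).
A voiced alveolar stop is [d], so the surface segment is [d].

[ʃoʈɪdbɛʁɪ]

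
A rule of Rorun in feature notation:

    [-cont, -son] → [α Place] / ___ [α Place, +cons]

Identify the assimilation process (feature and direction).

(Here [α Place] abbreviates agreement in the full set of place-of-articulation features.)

The shared variable α links the value of the place features (abbreviated [Place]) on the target to the same value on the neighbouring segment, so place is the feature that assimilates.
Since the environment is written after the underscore, the trigger follows the target; the direction is regressive.

regressive place assimilation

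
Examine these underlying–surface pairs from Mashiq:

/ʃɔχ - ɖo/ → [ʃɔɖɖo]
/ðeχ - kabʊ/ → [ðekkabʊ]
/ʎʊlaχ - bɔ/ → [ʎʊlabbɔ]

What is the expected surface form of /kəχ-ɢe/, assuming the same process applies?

[kəɢɢe]

The data show regressive total assimilation (/χ/ → [ɖ] before /ɖ/; /χ/ → [k] before /k/; /χ/ → [b] before /b/): in every case the target segment becomes identical to its following neighbour, copying more than a single feature.
/χ/ is the segment targeted by the rule; it sits immediately before /ɢ/, so it assimilates completely and surfaces as [ɢ].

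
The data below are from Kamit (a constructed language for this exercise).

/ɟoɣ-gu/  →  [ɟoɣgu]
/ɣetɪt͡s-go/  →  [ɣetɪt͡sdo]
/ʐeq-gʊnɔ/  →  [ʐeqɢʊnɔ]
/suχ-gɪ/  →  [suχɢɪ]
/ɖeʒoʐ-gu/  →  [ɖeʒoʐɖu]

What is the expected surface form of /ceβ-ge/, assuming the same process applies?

[ceβbe]

The data show progressive place assimilation: /g/ → [d] after /t͡s/; /g/ → [ɢ] after /q/; /g/ → [ɢ] after /χ/; /g/ → [ɖ] after /ʐ/. In each pair only place changes, matching the preceding consonant, while manner and voice stay constant.
No alternation appears in [ɟoɣgu]: there the adjacent consonants already agree in place (/g/ and /ɣ/ are both velar), so this form is consistent with the same rule.
The rule targets /g/ (voiced velar stop), which sits after the trigger /β/ (bilabial).
A voiced bilabial stop is [b], so the surface segment is [b].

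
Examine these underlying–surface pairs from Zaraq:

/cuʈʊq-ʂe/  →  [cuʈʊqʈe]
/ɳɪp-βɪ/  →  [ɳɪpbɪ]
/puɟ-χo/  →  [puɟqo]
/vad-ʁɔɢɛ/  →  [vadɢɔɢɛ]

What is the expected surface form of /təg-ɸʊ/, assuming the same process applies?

The data show progressive manner assimilation: /ʂ/ → [ʈ] after /q/; /β/ → [b] after /p/; /χ/ → [q] after /ɟ/; /ʁ/ → [ɢ] after /d/. In each pair only manner changes, matching the preceding consonant, while place and voice stay constant.
/ɸ/ is a voiceless bilabial fricative. The preceding trigger /g/ is a stop, so /ɸ/ must become a stop as well.
Changing only its manner to stop gives [p] — the voiceless bilabial stop.

[təgpʊ]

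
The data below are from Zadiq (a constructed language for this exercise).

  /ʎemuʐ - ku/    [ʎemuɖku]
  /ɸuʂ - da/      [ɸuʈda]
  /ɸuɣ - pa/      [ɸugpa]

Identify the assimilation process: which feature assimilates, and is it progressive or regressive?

regressive manner assimilation

Underlying /ʐ/ is realised as [ɖ] next to /k/; /k/ itself does not change.
/ʐ/ is a fricative while /k/ is a stop; the output [ɖ] is a stop, matching the trigger — so the feature that spreads is manner.
Place and voice are unchanged, so the assimilation is partial, not total.
The other alternating forms pattern the same way: /ʂ/ → [ʈ] before /d/ (fricative → stop, matching a stop); /ɣ/ → [g] before /p/ (fricative → stop, matching a stop) — only manner changes, and always toward the following segment.
The trigger is the following segment, so the direction is regressive (anticipatory).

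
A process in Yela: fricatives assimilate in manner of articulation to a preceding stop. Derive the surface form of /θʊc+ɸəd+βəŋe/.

/ɸ/ is a voiceless bilabial fricative. The preceding trigger /c/ is a stop, so /ɸ/ must become a stop as well.
Changing only its manner to stop gives [p] — the voiceless bilabial stop.
At the second juncture, /β/ likewise becomes [b] adjacent to /d/.

[θʊcpədbəŋe]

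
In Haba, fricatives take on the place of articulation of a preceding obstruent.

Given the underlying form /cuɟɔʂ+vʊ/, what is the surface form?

[cuɟɔʂʐʊ]

The rule targets /v/ (voiced labiodental fricative), which sits after the trigger /ʂ/ (retroflex).
A voiced retroflex fricative is [ʐ], so the surface segment is [ʐ].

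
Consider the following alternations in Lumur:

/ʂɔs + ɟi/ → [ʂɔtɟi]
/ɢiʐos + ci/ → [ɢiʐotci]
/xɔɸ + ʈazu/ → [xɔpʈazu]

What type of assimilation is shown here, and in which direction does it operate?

regressive manner assimilation

Underlying /s/ is realised as [t] next to /ɟ/; /ɟ/ itself does not change.
/s/ is a fricative while /ɟ/ is a stop; the output [t] is a stop, matching the trigger — so the feature that spreads is manner.
Place and voice are unchanged, so the assimilation is partial, not total.
The same holds elsewhere in the data: /s/ → [t] before /c/ (fricative → stop, matching a stop); /ɸ/ → [p] before /ʈ/ (fricative → stop, matching a stop) — only manner changes, and always toward the following segment.
The trigger is the following segment, so the direction is regressive (anticipatory).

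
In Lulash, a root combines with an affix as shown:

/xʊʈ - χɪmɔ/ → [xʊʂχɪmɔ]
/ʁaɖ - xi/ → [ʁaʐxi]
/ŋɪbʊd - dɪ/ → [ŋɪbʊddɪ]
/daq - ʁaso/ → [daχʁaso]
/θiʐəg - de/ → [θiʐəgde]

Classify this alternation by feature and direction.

regressive manner assimilation

Comparing underlying and surface forms, /ʈ/ → [ʂ] is the alternation; the neighbouring /χ/ is constant.
The change stop → fricative matches the manner of the following /χ/, identifying this as manner assimilation.
Place and voice are unchanged, so the assimilation is partial, not total.
The other alternating forms pattern the same way: /ɖ/ → [ʐ] before /x/ (stop → fricative, matching a fricative); /q/ → [χ] before /ʁ/ (stop → fricative, matching a fricative) — only manner changes, and always toward the following segment.
No alternation appears in [ŋɪbʊddɪ], [θiʐəgde]: there the adjacent consonants already agree in manner (/d/ and /d/ are both stops; /g/ and /d/ are both stops), so these forms are consistent with the same rule.
Since the segment that changes precedes the conditioning segment, the assimilation is regressive.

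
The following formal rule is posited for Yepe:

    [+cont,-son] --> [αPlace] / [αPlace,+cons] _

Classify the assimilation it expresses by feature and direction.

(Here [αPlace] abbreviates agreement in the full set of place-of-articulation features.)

The shared variable α links the value of the place features (abbreviated [Place]) on the target to the same value on the neighbouring segment, so place is the feature that assimilates.
The conditioning segment sits to the left of the focus bar, meaning the trigger precedes the segment that changes — progressive assimilation.

progressive place assimilation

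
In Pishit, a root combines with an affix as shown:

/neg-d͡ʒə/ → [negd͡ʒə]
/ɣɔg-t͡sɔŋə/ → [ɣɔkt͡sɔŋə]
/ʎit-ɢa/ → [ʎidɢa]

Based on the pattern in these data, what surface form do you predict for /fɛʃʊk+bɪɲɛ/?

The data show regressive voicing assimilation: /g/ → [k] before /t͡s/; /t/ → [d] before /ɢ/. In each pair only voicing changes, matching the following consonant, while place and manner stay constant.
No alternation appears in [negd͡ʒə]: there the adjacent consonants already agree in voicing (/g/ and /d͡ʒ/ are both voiced), so this form is consistent with the same rule.
The rule targets /k/ (voiceless velar stop), which sits before the trigger /b/ (voiced).
The voiced velar stop is [g], so /k/ → [g].

[fɛʃʊgbɪɲɛ]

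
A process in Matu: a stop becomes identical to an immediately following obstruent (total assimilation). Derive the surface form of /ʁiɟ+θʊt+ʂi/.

[ʁiθθʊʂʂi]

/ɟ/ is the segment targeted by the rule; it sits immediately before /θ/, so it assimilates completely and surfaces as [θ].
At the second juncture, /t/ likewise becomes [ʂ] adjacent to /ʂ/.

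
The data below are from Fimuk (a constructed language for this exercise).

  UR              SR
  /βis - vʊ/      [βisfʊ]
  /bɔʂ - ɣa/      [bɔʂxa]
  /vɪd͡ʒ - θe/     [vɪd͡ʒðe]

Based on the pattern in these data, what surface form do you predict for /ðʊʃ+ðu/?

[ðʊʃθu]

The data show progressive voicing assimilation: /v/ → [f] after /s/; /ɣ/ → [x] after /ʂ/; /θ/ → [ð] after /d͡ʒ/. In each pair only voicing changes, matching the preceding consonant, while place and manner stay constant.
/ð/ is a voiced dental fricative. The preceding trigger /ʃ/ is voiceless, so /ð/ must become voiceless as well.
Changing only its voicing to voiceless gives [θ] — the voiceless dental fricative.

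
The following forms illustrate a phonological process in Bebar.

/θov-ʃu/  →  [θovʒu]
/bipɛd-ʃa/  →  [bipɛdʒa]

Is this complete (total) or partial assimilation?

Comparing underlying and surface forms, /ʃ/ → [ʒ] is the alternation; the neighbouring /v/ is constant.
/ʃ/ is voiceless while /v/ is voiced; the output [ʒ] is voiced, matching the trigger — so the feature that spreads is voicing.
Place and manner are unchanged, so the assimilation is partial, not total.
The other alternating form patterns the same way: /ʃ/ → [ʒ] after /d/ (voiceless → voiced, matching voiced) — only voicing changes, and always toward the preceding segment.

partial assimilation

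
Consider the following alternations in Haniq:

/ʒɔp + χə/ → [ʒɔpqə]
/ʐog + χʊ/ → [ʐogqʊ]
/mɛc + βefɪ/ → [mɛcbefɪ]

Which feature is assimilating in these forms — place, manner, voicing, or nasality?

manner

The segment that alternates is /χ/, which surfaces as [q] when adjacent to /p/.
The change fricative → stop matches the manner of the preceding /p/, identifying this as manner assimilation.
The other alternating forms pattern the same way: /χ/ → [q] after /g/ (fricative → stop, matching a stop); /β/ → [b] after /c/ (fricative → stop, matching a stop) — only manner changes, and always toward the preceding segment.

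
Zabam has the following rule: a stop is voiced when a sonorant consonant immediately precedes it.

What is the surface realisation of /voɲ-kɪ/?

/k/ is a voiceless velar stop. The preceding trigger /ɲ/ is voiced, so /k/ must become voiced as well.
A voiced velar stop is [g], so the surface segment is [g].

[voɲgɪ]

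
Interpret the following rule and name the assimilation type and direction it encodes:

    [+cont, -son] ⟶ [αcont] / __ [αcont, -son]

regressive manner assimilation

The rule copies [cont] (continuancy) from the environment onto the target fricatives; since [±cont] encodes the stop/fricative manner contrast, the assimilating dimension is manner.
The conditioning segment sits to the right of the focus bar, meaning the trigger follows the segment that changes — regressive assimilation.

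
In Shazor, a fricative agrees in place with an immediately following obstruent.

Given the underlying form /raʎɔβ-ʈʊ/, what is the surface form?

/β/ is a voiced bilabial fricative. The following trigger /ʈ/ is retroflex, so /β/ must become retroflex as well.
A voiced retroflex fricative is [ʐ], so the surface segment is [ʐ].

[raʎɔʐʈʊ]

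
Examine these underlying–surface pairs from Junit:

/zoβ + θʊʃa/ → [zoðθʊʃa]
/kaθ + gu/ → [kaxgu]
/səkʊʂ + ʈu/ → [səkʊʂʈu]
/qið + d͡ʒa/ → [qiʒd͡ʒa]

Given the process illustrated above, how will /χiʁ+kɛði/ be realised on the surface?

[χiɣkɛði]

The data show regressive place assimilation: /β/ → [ð] before /θ/; /θ/ → [x] before /g/; /ð/ → [ʒ] before /d͡ʒ/. In each pair only place changes, matching the following consonant, while manner and voice stay constant.
No alternation appears in [səkʊʂʈu]: there the adjacent consonants already agree in place (/ʂ/ and /ʈ/ are both retroflex), so this form is consistent with the same rule.
/ʁ/ is a voiced uvular fricative. The following trigger /k/ is velar, so /ʁ/ must become velar as well.
A voiced velar fricative is [ɣ], so the surface segment is [ɣ].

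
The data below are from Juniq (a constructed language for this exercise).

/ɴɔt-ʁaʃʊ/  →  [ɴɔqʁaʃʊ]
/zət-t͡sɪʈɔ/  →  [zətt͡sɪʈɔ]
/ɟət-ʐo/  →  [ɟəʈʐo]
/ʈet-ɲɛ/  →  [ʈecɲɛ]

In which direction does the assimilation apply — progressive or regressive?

regressive

Comparing underlying and surface forms, /t/ → [q] is the alternation; the neighbouring /ʁ/ is constant.
The change alveolar → uvular matches the place of the following /ʁ/, identifying this as place assimilation.
The same holds elsewhere in the data: /t/ → [ʈ] before /ʐ/ (alveolar → retroflex, matching retroflex); /t/ → [c] before /ɲ/ (alveolar → palatal, matching palatal) — only place changes, and always toward the following segment.
Nothing changes in [zətt͡sɪʈɔ]: there the adjacent consonants already agree in place (/t/ and /t͡s/ are both alveolar), so this form is consistent with the same rule.
Since the segment that changes precedes the conditioning segment, the assimilation is regressive.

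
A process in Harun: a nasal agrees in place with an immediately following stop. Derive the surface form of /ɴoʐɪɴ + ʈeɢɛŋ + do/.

/ɴ/ is a voiced uvular nasal. The following trigger /ʈ/ is retroflex, so /ɴ/ must become retroflex as well.
The voiced retroflex nasal is [ɳ], so /ɴ/ → [ɳ].
The same rule applies at the second boundary: /ŋ/ → [n] next to /d/.

[ɴoʐɪɳʈeɢɛndo]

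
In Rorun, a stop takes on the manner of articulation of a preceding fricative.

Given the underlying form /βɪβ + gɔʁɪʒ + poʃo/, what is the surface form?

/g/ is a voiced velar stop. The preceding trigger /β/ is a fricative, so /g/ must become a fricative as well.
A voiced velar fricative is [ɣ], so the surface segment is [ɣ].
At the second juncture, /p/ likewise becomes [ɸ] adjacent to /ʒ/.

[βɪβɣɔʁɪʒɸoʃo]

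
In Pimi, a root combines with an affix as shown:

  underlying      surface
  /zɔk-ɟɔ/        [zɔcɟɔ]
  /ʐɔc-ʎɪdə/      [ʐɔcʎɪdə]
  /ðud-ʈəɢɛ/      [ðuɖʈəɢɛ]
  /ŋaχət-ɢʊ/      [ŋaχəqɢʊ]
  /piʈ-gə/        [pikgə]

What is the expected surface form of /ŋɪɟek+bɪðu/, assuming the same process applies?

[ŋɪɟepbɪðu]

The data show regressive place assimilation: /k/ → [c] before /ɟ/; /d/ → [ɖ] before /ʈ/; /t/ → [q] before /ɢ/; /ʈ/ → [k] before /g/. In each pair only place changes, matching the following consonant, while manner and voice stay constant.
No alternation appears in [ʐɔcʎɪdə]: there the adjacent consonants already agree in place (/c/ and /ʎ/ are both palatal), so this form is consistent with the same rule.
/k/ is a voiceless velar stop. The following trigger /b/ is bilabial, so /k/ must become bilabial as well.
Changing only its place to bilabial gives [p] — the voiceless bilabial stop.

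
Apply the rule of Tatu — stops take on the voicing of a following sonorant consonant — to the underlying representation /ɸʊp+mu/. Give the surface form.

[ɸʊbmu]

/p/ is a voiceless bilabial stop. The following trigger /m/ is voiced, so /p/ must become voiced as well.
Changing only its voicing to voiced gives [b] — the voiced bilabial stop.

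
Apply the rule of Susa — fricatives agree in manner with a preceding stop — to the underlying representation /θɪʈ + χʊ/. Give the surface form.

[θɪʈqʊ]

/χ/ is a voiceless uvular fricative. The preceding trigger /ʈ/ is a stop, so /χ/ must become a stop as well.
The voiceless uvular stop is [q], so /χ/ → [q].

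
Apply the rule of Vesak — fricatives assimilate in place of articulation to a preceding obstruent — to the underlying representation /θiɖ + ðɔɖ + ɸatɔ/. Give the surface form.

/ð/ is a voiced dental fricative. The preceding trigger /ɖ/ is retroflex, so /ð/ must become retroflex as well.
Changing only its place to retroflex gives [ʐ] — the voiced retroflex fricative.
The same rule applies at the second boundary: /ɸ/ → [ʂ] next to /ɖ/.

[θiɖʐɔɖʂatɔ]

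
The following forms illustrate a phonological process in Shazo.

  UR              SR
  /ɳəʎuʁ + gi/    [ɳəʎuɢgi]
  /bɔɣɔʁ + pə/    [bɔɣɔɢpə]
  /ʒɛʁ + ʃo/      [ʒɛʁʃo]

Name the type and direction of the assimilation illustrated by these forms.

The segment that alternates is /ʁ/, which surfaces as [ɢ] when adjacent to /g/.
The change fricative → stop matches the manner of the following /g/, identifying this as manner assimilation.
Place and voice are unchanged, so the assimilation is partial, not total.
The same holds elsewhere in the data: /ʁ/ → [ɢ] before /p/ (fricative → stop, matching a stop) — only manner changes, and always toward the following segment.
Nothing changes in [ʒɛʁʃo]: there the adjacent consonants already agree in manner (/ʁ/ and /ʃ/ are both fricatives), so this form is consistent with the same rule.
The trigger is the following segment, so the direction is regressive (anticipatory).

regressive manner assimilation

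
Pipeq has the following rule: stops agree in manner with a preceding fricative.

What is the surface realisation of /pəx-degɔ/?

The rule targets /d/ (voiced alveolar stop), which sits after the trigger /x/ (fricative).
The voiced alveolar fricative is [z], so /d/ → [z].

[pəxzegɔ]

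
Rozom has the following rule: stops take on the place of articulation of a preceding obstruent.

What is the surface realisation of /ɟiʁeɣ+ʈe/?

The rule targets /ʈ/ (voiceless retroflex stop), which sits after the trigger /ɣ/ (velar).
Changing only its place to velar gives [k] — the voiceless velar stop.

[ɟiʁeɣke]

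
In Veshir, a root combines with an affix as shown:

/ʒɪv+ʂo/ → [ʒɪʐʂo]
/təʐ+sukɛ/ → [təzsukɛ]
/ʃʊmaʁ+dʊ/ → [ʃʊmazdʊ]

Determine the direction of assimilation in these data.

regressive

Underlying /v/ is realised as [ʐ] next to /ʂ/; /ʂ/ itself does not change.
The change labiodental → retroflex matches the place of the following /ʂ/, identifying this as place assimilation.
The same holds elsewhere in the data: /ʐ/ → [z] before /s/ (retroflex → alveolar, matching alveolar); /ʁ/ → [z] before /d/ (uvular → alveolar, matching alveolar) — only place changes, and always toward the following segment.
Since the segment that changes precedes the conditioning segment, the assimilation is regressive.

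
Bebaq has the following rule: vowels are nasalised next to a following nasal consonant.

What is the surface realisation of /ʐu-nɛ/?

[ʐũnɛ]

The vowel /u/ is adjacent to the following nasal /n/, so it acquires [+nasal] and surfaces as [ũ].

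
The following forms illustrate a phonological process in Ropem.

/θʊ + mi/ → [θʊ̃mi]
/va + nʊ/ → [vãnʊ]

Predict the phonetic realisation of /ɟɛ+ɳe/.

The data show regressive nasality assimilation (vowel nasalisation): /ʊ/ → [ʊ̃] before /m/; /a/ → [ã] before /n/ — a vowel is nasalised by an immediately following nasal consonant.
The vowel /ɛ/ is adjacent to the following nasal /ɳ/, so it acquires [+nasal] and surfaces as [ɛ̃].

[ɟɛ̃ɳe]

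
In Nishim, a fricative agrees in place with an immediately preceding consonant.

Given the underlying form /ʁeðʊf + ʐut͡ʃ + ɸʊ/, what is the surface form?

[ʁeðʊfvut͡ʃʃʊ]

/ʐ/ is a voiced retroflex fricative. The preceding trigger /f/ is labiodental, so /ʐ/ must become labiodental as well.
Changing only its place to labiodental gives [v] — the voiced labiodental fricative.
At the second juncture, /ɸ/ likewise becomes [ʃ] adjacent to /t͡ʃ/.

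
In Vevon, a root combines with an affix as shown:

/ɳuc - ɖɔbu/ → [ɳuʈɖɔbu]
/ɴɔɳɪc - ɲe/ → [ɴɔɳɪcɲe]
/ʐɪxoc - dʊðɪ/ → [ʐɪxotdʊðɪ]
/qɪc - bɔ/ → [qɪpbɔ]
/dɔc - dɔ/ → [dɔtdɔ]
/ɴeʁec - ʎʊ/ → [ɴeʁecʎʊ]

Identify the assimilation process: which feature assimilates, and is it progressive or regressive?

regressive place assimilation

Underlying /c/ is realised as [ʈ] next to /ɖ/; /ɖ/ itself does not change.
/c/ is palatal while /ɖ/ is retroflex; the output [ʈ] is retroflex, matching the trigger — so the feature that spreads is place.
Manner and voice are unchanged, so the assimilation is partial, not total.
The other alternating forms pattern the same way: /c/ → [t] before /d/ (palatal → alveolar, matching alveolar); /c/ → [p] before /b/ (palatal → bilabial, matching bilabial) — only place changes, and always toward the following segment.
No alternation appears in [ɴɔɳɪcɲe], [ɴeʁecʎʊ]: there the adjacent consonants already agree in place (/c/ and /ɲ/ are both palatal; /c/ and /ʎ/ are both palatal), so these forms are consistent with the same rule.
Since the segment that changes precedes the conditioning segment, the assimilation is regressive.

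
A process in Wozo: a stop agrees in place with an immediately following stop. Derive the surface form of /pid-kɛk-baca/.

[pigkɛpbaca]

/d/ is a voiced alveolar stop. The following trigger /k/ is velar, so /d/ must become velar as well.
The voiced velar stop is [g], so /d/ → [g].
At the second juncture, /k/ likewise becomes [p] adjacent to /b/.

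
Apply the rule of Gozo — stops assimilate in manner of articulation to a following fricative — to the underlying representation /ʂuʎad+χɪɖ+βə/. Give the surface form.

[ʂuʎazχɪʐβə]

/d/ is a voiced alveolar stop. The following trigger /χ/ is a fricative, so /d/ must become a fricative as well.
The voiced alveolar fricative is [z], so /d/ → [z].
The same rule applies at the second boundary: /ɖ/ → [ʐ] next to /β/.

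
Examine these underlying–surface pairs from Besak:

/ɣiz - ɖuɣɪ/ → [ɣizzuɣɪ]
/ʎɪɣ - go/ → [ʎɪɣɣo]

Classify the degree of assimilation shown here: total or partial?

Comparing underlying and surface forms, /ɖ/ → [z] is the alternation; the neighbouring /z/ is constant.
The output [z] is identical to the trigger /z/ — every feature (place, manner, voicing) has been copied — so this is total assimilation.
The remaining alternation confirms this: /g/ → [ɣ] after /ɣ/ — in each case the output is a copy of the preceding consonant.

total assimilation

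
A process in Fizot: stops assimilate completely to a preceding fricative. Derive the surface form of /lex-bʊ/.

[lexxʊ]

/b/ is the segment targeted by the rule; it sits immediately after /x/, so it assimilates completely and surfaces as [x].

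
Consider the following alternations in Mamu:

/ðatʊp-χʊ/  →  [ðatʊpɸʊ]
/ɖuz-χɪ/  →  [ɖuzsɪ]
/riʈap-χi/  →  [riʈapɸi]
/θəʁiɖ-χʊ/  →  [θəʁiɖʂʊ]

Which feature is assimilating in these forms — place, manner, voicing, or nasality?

place

The segment that alternates is /χ/, which surfaces as [ɸ] when adjacent to /p/.
/χ/ is uvular while /p/ is bilabial; the output [ɸ] is bilabial, matching the trigger — so the feature that spreads is place.
Checking the remaining alternations: /χ/ → [s] after /z/ (uvular → alveolar, matching alveolar); /χ/ → [ʂ] after /ɖ/ (uvular → retroflex, matching retroflex) — only place changes, and always toward the preceding segment.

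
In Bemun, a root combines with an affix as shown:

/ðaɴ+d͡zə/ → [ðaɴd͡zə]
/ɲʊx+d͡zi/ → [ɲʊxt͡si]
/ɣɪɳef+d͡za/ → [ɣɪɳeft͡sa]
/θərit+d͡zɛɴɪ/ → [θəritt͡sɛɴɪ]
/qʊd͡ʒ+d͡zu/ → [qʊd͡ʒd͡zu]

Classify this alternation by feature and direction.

Underlying /d͡z/ is realised as [t͡s] next to /x/; /x/ itself does not change.
/d͡z/ is voiced while /x/ is voiceless; the output [t͡s] is voiceless, matching the trigger — so the feature that spreads is voicing.
Place and manner are unchanged, so the assimilation is partial, not total.
The same holds elsewhere in the data: /d͡z/ → [t͡s] after /f/ (voiced → voiceless, matching voiceless); /d͡z/ → [t͡s] after /t/ (voiced → voiceless, matching voiceless) — only voicing changes, and always toward the preceding segment.
Nothing changes in [ðaɴd͡zə], [qʊd͡ʒd͡zu]: there the adjacent consonants already agree in voicing (/d͡z/ and /ɴ/ are both voiced; /d͡z/ and /d͡ʒ/ are both voiced), so these forms are consistent with the same rule.
Since the segment that changes follows the conditioning segment, the assimilation is progressive.

progressive voicing assimilation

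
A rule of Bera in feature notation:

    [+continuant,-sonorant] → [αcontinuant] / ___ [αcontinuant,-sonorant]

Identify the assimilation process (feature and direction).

regressive manner assimilation

The shared variable α links the value of [continuant] on the target to that of the neighbouring obstruent. [continuant] distinguishes stops from fricatives — a manner-of-articulation feature — so this is manner assimilation.
The conditioning segment sits to the right of the focus bar, meaning the trigger follows the segment that changes — regressive assimilation.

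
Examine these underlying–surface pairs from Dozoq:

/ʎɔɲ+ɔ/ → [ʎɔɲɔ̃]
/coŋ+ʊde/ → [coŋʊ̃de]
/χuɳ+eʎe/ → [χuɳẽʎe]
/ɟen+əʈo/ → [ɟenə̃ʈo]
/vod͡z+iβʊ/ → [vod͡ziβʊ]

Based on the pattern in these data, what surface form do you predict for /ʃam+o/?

[ʃamõ]

The data show progressive nasality assimilation (vowel nasalisation): /ɔ/ → [ɔ̃] after /ɲ/; /ʊ/ → [ʊ̃] after /ŋ/; /e/ → [ẽ] after /ɳ/; /ə/ → [ə̃] after /n/ — a vowel is nasalised by an immediately preceding nasal consonant.
No change occurs in [vod͡ziβʊ] because the vowel at the boundary is adjacent to an oral consonant, not a nasal (/i/ next to /d͡z/).
/o/ sits next to the nasal /m/ and is therefore nasalised to [õ].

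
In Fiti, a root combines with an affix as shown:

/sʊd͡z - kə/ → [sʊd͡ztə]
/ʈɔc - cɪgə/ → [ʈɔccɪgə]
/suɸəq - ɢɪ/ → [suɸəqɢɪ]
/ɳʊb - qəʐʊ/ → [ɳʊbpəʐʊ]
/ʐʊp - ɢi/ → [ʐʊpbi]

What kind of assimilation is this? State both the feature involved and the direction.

The segment that alternates is /k/, which surfaces as [t] when adjacent to /d͡z/.
/k/ is velar while /d͡z/ is alveolar; the output [t] is alveolar, matching the trigger — so the feature that spreads is place.
Manner and voice are unchanged, so the assimilation is partial, not total.
Checking the remaining alternations: /q/ → [p] after /b/ (uvular → bilabial, matching bilabial); /ɢ/ → [b] after /p/ (uvular → bilabial, matching bilabial) — only place changes, and always toward the preceding segment.
Nothing changes in [ʈɔccɪgə], [suɸəqɢɪ]: there the adjacent consonants already agree in place (/c/ and /c/ are both palatal; /ɢ/ and /q/ are both uvular), so these forms are consistent with the same rule.
The trigger is the preceding segment, so the direction is progressive (perseverative).

progressive place assimilation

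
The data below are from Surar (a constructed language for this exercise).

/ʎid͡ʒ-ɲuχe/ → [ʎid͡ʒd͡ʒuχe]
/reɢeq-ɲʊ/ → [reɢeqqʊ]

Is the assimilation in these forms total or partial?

total assimilation

Comparing underlying and surface forms, /ɲ/ → [d͡ʒ] is the alternation; the neighbouring /d͡ʒ/ is constant.
The output [d͡ʒ] is identical to the trigger /d͡ʒ/ — every feature (place, manner, voicing) has been copied — so this is total assimilation.
The remaining alternation confirms this: /ɲ/ → [q] after /q/ — in each case the output is a copy of the preceding consonant.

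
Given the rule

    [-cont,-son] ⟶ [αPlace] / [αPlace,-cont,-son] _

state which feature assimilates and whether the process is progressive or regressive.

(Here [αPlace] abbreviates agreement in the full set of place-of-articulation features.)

The shared variable α links the value of the place features (abbreviated [Place]) on the target to the same value on the neighbouring segment, so place is the feature that assimilates.
Since the environment is written before the underscore, the trigger precedes the target; the direction is progressive.

progressive place assimilation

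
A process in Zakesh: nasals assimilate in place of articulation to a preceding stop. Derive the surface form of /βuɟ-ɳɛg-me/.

[βuɟɲɛgŋe]

/ɳ/ is a voiced retroflex nasal. The preceding trigger /ɟ/ is palatal, so /ɳ/ must become palatal as well.
Changing only its place to palatal gives [ɲ] — the voiced palatal nasal.
The same rule applies at the second boundary: /m/ → [ŋ] next to /g/.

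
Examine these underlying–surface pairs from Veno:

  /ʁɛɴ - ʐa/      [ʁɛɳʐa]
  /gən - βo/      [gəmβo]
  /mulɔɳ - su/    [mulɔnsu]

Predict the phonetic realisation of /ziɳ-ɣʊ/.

[ziŋɣʊ]

The data show regressive place assimilation: /ɴ/ → [ɳ] before /ʐ/; /n/ → [m] before /β/; /ɳ/ → [n] before /s/. In each pair only place changes, matching the following consonant, while manner and voice stay constant.
The rule targets /ɳ/ (voiced retroflex nasal), which sits before the trigger /ɣ/ (velar).
A voiced velar nasal is [ŋ], so the surface segment is [ŋ].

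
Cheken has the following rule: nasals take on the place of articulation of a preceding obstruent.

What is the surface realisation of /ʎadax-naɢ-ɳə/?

/n/ is a voiced alveolar nasal. The preceding trigger /x/ is velar, so /n/ must become velar as well.
A voiced velar nasal is [ŋ], so the surface segment is [ŋ].
The same rule applies at the second boundary: /ɳ/ → [ɴ] next to /ɢ/.

[ʎadaxŋaɢɴə]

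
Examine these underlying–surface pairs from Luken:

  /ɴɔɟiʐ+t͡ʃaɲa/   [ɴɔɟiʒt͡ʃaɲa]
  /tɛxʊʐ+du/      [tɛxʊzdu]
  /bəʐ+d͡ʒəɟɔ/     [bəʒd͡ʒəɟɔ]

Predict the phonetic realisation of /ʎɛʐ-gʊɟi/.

[ʎɛɣgʊɟi]

The data show regressive place assimilation: /ʐ/ → [ʒ] before /t͡ʃ/; /ʐ/ → [z] before /d/; /ʐ/ → [ʒ] before /d͡ʒ/. In each pair only place changes, matching the following consonant, while manner and voice stay constant.
The rule targets /ʐ/ (voiced retroflex fricative), which sits before the trigger /g/ (velar).
Changing only its place to velar gives [ɣ] — the voiced velar fricative.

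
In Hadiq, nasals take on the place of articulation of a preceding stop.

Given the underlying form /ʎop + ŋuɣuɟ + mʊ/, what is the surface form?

[ʎopmuɣuɟɲʊ]

The rule targets /ŋ/ (voiced velar nasal), which sits after the trigger /p/ (bilabial).
The voiced bilabial nasal is [m], so /ŋ/ → [m].
At the second juncture, /m/ likewise becomes [ɲ] adjacent to /ɟ/.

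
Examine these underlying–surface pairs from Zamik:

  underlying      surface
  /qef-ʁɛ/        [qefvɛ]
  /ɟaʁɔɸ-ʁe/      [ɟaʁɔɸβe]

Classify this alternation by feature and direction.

progressive place assimilation

The segment that alternates is /ʁ/, which surfaces as [v] when adjacent to /f/.
/ʁ/ is uvular while /f/ is labiodental; the output [v] is labiodental, matching the trigger — so the feature that spreads is place.
Manner and voice are unchanged, so the assimilation is partial, not total.
The same holds elsewhere in the data: /ʁ/ → [β] after /ɸ/ (uvular → bilabial, matching bilabial) — only place changes, and always toward the preceding segment.
The trigger is the preceding segment, so the direction is progressive (perseverative).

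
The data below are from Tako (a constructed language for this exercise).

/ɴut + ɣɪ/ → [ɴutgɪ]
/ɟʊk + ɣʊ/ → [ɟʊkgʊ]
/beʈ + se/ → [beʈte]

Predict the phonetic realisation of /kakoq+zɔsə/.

[kakoqdɔsə]

The data show progressive manner assimilation: /ɣ/ → [g] after /t/; /ɣ/ → [g] after /k/; /s/ → [t] after /ʈ/. In each pair only manner changes, matching the preceding consonant, while place and voice stay constant.
The rule targets /z/ (voiced alveolar fricative), which sits after the trigger /q/ (stop).
Changing only its manner to stop gives [d] — the voiced alveolar stop.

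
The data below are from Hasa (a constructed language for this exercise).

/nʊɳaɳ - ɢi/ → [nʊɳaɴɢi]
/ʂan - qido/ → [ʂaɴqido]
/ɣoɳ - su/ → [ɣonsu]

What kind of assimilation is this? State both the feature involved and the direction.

Underlying /ɳ/ is realised as [ɴ] next to /ɢ/; /ɢ/ itself does not change.
The change retroflex → uvular matches the place of the following /ɢ/, identifying this as place assimilation.
Manner and voice are unchanged, so the assimilation is partial, not total.
The same holds elsewhere in the data: /n/ → [ɴ] before /q/ (alveolar → uvular, matching uvular); /ɳ/ → [n] before /s/ (retroflex → alveolar, matching alveolar) — only place changes, and always toward the following segment.
The trigger is the following segment, so the direction is regressive (anticipatory).

regressive place assimilation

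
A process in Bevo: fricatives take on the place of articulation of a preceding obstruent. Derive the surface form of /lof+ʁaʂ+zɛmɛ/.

The rule targets /ʁ/ (voiced uvular fricative), which sits after the trigger /f/ (labiodental).
The voiced labiodental fricative is [v], so /ʁ/ → [v].
At the second juncture, /z/ likewise becomes [ʐ] adjacent to /ʂ/.

[lofvaʂʐɛmɛ]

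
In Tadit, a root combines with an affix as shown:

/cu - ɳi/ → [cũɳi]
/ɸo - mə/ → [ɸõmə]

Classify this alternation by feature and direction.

The vowel /u/ surfaces as nasalised [ũ] next to the following nasal /ɳ/ — it has acquired the [+nasal] feature of its neighbour.
The other form shows the same pattern: /o/ → [õ] before /m/ — each time a vowel is nasalised next to a following nasal.
Because the conditioning nasal is to the right of the vowel that changes, the process is regressive (anticipatory).

regressive nasality assimilation (vowel nasalisation)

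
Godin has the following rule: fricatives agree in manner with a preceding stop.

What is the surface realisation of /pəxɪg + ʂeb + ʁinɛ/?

/ʂ/ is a voiceless retroflex fricative. The preceding trigger /g/ is a stop, so /ʂ/ must become a stop as well.
Changing only its manner to stop gives [ʈ] — the voiceless retroflex stop.
The same rule applies at the second boundary: /ʁ/ → [ɢ] next to /b/.

[pəxɪgʈebɢinɛ]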